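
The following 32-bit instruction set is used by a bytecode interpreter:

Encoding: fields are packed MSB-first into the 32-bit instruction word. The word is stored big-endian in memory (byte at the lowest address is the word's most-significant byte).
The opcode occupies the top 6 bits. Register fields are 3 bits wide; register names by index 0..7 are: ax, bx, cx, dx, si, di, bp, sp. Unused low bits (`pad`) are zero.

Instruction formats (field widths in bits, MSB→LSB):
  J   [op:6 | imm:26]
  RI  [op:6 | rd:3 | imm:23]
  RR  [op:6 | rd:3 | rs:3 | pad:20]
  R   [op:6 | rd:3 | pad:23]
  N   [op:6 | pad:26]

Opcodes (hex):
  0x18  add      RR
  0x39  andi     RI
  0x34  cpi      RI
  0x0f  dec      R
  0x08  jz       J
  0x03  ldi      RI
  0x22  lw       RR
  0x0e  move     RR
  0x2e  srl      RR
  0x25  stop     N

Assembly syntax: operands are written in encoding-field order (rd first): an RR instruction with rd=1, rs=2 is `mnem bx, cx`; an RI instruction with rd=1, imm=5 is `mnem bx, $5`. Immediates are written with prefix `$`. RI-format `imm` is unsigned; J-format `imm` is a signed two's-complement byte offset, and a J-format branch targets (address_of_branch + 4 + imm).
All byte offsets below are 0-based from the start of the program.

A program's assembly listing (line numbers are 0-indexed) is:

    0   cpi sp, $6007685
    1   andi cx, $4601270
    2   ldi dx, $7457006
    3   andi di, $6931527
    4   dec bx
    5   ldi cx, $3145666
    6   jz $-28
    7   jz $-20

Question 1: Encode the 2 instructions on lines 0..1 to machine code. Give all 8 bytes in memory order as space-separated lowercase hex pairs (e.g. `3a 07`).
0. cpi fields op=0x34:6|rd=7:3|imm=6007685:23 → word d3dbab85h → d3 db ab 85
1. andi fields op=0x39:6|rd=2:3|imm=4601270:23 → word e54635b6h → e5 46 35 b6

d3 db ab 85 e5 46 35 b6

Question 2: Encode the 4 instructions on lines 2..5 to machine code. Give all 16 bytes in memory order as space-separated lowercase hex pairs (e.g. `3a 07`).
0d f1 c8 ee e6 e9 c4 47 3c 80 00 00 0d 2f ff c2

line 2 (ldi): pack op=0x3:6|rd=3:3|imm=7457006:23 = 0x0df1c8ee; big→ 0d f1 c8 ee
line 3 (andi): pack op=0x39:6|rd=5:3|imm=6931527:23 = 0xe6e9c447; big→ e6 e9 c4 47
line 4 (dec): pack op=0xf:6|rd=1:3|pad=0:23 = 0x3c800000; big→ 3c 80 00 00
line 5 (ldi): pack op=0x3:6|rd=2:3|imm=3145666:23 = 0x0d2fffc2; big→ 0d 2f ff c2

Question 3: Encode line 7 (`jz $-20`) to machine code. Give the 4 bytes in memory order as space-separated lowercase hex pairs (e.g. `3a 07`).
L7: jz op=0x8:6|imm=-20:26 ⇒ 0x23ffffec ⇒ big 23 ff ff ec

23 ff ff ec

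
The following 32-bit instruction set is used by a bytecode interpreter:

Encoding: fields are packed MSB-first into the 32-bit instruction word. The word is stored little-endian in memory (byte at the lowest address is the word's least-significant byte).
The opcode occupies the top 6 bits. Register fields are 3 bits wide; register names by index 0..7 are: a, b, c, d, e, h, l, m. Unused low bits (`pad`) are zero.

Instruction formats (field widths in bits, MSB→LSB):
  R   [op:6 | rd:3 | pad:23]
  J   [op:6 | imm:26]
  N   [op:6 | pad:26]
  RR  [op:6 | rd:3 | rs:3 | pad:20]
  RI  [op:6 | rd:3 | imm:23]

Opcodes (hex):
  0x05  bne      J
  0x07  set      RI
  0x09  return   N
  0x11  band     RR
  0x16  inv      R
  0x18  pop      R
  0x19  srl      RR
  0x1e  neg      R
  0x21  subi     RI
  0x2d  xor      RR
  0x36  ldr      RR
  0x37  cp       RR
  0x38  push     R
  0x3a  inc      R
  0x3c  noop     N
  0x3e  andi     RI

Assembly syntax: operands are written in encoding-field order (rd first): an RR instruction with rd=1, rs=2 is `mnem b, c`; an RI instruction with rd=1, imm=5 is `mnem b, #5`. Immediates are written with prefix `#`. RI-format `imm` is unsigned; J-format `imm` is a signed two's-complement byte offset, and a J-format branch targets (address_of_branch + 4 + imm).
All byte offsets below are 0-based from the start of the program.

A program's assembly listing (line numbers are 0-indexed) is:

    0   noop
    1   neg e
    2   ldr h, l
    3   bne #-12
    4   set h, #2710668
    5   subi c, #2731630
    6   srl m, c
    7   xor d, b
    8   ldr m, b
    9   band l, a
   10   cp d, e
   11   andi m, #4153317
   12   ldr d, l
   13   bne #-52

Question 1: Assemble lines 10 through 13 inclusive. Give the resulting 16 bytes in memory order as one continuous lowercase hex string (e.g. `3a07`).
0000c0dde55fbffb0000e0d9ccffff17

10. cp fields op=0x37:6|rd=3:3|rs=4:3|pad=0:20 → word ddc00000h → 00 00 c0 dd
11. andi fields op=0x3e:6|rd=7:3|imm=4153317:23 → word fbbf5fe5h → e5 5f bf fb
12. ldr fields op=0x36:6|rd=3:3|rs=6:3|pad=0:20 → word d9e00000h → 00 00 e0 d9
13. bne fields op=0x5:6|imm=-52:26 → word 17ffffcch → cc ff ff 17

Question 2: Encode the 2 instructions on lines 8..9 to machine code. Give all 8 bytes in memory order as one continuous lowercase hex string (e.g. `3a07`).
L8: ldr op=0x36:6|rd=7:3|rs=1:3|pad=0:20 ⇒ 0xdb900000 ⇒ little 00 00 90 db
L9: band op=0x11:6|rd=6:3|rs=0:3|pad=0:20 ⇒ 0x47000000 ⇒ little 00 00 00 47

000090db00000047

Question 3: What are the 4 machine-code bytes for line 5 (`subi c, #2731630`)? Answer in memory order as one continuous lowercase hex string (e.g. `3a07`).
line 5 (subi): pack op=0x21:6|rd=2:3|imm=2731630:23 = 0x8529ae6e; little→ 6e ae 29 85

6eae2985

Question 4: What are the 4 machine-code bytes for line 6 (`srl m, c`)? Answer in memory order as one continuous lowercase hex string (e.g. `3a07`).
L6: srl op=0x19:6|rd=7:3|rs=2:3|pad=0:20 ⇒ 0x67a00000 ⇒ little 00 00 a0 67

0000a067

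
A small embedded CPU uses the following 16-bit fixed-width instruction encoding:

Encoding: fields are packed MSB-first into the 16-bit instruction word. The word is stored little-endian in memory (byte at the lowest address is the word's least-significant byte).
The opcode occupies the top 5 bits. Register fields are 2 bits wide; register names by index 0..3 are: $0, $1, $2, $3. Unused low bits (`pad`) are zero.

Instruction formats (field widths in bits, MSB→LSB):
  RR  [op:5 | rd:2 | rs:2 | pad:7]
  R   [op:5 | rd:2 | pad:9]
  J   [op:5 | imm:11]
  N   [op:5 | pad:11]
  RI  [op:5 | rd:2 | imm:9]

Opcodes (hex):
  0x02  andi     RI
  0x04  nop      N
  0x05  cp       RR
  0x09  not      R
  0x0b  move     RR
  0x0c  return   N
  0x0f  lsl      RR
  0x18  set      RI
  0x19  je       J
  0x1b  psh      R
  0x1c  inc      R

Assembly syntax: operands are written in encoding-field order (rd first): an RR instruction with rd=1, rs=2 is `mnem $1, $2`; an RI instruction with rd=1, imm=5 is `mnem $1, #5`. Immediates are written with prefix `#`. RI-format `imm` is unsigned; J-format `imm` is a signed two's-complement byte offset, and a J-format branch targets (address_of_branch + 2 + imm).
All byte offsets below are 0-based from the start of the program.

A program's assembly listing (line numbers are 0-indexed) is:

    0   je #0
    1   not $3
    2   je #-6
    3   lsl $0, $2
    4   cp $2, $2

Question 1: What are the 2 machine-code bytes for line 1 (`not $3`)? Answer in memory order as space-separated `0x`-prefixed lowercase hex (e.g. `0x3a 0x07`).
1. not fields op=0x9:5|rd=3:2|pad=0:9 → word 4e00h → 00 4e

0x00 0x4e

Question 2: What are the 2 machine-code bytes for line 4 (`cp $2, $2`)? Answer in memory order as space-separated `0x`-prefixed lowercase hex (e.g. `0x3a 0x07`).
0x00 0x2d

L4: cp op=0x5:5|rd=2:2|rs=2:2|pad=0:7 ⇒ 0x2d00 ⇒ little 00 2d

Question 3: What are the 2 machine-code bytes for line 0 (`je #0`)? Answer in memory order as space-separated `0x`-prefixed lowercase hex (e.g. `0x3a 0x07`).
0x00 0xc8

line 0 (je): pack op=0x19:5|imm=0:11 = 0xc800; little→ 00 c8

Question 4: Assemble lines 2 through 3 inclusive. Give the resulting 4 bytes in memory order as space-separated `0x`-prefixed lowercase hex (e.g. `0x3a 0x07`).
0xfa 0xcf 0x00 0x79

line 2 (je): pack op=0x19:5|imm=-6:11 = 0xcffa; little→ fa cf
line 3 (lsl): pack op=0xf:5|rd=0:2|rs=2:2|pad=0:7 = 0x7900; little→ 00 79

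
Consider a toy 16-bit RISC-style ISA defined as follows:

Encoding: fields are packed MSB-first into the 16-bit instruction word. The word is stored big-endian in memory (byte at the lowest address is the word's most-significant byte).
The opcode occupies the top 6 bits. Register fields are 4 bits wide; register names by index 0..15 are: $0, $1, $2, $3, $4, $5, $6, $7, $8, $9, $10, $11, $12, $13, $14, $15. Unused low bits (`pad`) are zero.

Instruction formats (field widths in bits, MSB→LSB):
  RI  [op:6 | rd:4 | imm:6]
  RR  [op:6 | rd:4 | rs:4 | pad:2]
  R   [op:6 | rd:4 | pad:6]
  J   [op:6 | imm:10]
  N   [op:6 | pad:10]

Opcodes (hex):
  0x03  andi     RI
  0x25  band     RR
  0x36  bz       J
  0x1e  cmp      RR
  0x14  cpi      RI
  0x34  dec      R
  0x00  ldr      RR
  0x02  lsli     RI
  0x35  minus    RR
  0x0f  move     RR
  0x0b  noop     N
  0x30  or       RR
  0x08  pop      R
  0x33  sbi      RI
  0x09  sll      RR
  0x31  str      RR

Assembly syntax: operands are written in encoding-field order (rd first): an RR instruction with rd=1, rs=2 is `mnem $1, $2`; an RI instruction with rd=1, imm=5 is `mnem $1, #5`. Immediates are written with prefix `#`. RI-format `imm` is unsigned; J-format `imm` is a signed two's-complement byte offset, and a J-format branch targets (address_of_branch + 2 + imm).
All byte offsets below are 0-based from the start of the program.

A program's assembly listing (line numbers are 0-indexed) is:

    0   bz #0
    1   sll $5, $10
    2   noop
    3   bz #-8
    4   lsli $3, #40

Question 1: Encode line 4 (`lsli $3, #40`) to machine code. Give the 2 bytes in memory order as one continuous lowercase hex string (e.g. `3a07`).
L4: lsli op=0x2:6|rd=3:4|imm=40:6 ⇒ 0x08e8 ⇒ big 08 e8

08e8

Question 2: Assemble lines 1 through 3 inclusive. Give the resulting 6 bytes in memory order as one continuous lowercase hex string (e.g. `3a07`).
25682c00dbf8

1. sll fields op=0x9:6|rd=5:4|rs=10:4|pad=0:2 → word 2568h → 25 68
2. noop fields op=0xb:6|pad=0:10 → word 2c00h → 2c 00
3. bz fields op=0x36:6|imm=-8:10 → word dbf8h → db f8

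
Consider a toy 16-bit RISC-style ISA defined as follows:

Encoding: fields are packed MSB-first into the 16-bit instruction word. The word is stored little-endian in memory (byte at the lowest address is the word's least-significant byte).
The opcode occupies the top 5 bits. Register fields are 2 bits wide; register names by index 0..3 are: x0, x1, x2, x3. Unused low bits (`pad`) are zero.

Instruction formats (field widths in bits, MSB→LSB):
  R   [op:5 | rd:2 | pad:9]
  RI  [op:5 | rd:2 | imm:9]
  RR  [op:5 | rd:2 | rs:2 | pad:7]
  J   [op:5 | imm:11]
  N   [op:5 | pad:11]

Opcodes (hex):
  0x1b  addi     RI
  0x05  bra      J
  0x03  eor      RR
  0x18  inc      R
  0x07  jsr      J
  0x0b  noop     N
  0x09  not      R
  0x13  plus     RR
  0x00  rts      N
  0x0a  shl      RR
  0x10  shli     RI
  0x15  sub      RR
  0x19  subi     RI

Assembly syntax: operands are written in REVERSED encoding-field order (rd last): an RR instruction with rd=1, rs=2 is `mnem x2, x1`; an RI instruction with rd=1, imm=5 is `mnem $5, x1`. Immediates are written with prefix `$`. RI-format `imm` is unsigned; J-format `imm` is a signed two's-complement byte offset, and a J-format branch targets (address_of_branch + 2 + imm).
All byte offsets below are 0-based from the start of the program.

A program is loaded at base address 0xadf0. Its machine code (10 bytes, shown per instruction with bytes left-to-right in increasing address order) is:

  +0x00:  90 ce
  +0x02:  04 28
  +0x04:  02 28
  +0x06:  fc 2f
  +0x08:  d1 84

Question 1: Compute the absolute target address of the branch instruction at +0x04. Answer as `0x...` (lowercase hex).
0xadf8

+0x04: 02 28 ⇒ word 0x2802 (little)
  top 5b → 0x5 → bra [J]
  [10:0] imm=2 = $2
  target = base 0xadf0 + off 0x04 + 2 + imm 2 = 0xadf8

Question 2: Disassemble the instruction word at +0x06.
bra $-4

@+06  little-endian(fc 2f) = 0x2ffc
  top 5b → 0x5 → bra [J]
  imm@[10:0]=0x7fc (s11→-4) ⇒ $-4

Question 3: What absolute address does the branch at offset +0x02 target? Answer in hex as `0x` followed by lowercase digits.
+0x02: 04 28 ⇒ word 0x2804 (little)
  top 5b → 0x5 → bra [J]
  imm@[10:0]=0x4 ⇒ $4
  target = base 0xadf0 + off 0x02 + 2 + imm 4 = 0xadf8

0xadf8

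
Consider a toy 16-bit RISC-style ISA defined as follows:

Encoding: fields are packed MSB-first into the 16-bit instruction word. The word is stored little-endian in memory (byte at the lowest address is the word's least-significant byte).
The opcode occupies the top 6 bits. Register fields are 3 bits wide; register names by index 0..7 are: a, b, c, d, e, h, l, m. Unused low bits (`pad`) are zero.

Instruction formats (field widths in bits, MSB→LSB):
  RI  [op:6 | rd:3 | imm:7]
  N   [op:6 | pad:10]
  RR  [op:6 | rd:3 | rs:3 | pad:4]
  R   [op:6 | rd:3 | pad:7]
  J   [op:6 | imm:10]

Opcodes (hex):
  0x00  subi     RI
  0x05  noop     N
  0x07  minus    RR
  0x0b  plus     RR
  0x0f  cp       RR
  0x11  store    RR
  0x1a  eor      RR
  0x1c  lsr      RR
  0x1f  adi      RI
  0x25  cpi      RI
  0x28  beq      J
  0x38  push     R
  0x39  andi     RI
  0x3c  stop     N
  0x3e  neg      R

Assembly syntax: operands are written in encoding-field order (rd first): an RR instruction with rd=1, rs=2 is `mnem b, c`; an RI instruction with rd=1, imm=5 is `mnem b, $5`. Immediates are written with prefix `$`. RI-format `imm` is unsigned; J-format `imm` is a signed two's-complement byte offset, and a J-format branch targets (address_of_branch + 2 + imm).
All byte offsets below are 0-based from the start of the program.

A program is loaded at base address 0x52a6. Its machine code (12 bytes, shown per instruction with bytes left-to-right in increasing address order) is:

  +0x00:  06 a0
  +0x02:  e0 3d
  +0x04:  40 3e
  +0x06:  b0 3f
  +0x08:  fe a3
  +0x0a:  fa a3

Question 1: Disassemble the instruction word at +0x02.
[02] e0 3d → 0x3de0
  top 6b → 0xf → cp [RR]
  rd: (w>>7)&0x7=0x3 → d
  rs: (w>>4)&0x7=0x6 → l

cp d, l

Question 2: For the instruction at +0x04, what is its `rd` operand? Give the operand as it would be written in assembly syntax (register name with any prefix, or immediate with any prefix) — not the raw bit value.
@+04  little-endian(40 3e) = 0x3e40
  opcode bits[15:10]=0xf: cp/RR
  rd@[9:7]=0x4 ⇒ e
  rs@[6:4]=0x4 ⇒ e

e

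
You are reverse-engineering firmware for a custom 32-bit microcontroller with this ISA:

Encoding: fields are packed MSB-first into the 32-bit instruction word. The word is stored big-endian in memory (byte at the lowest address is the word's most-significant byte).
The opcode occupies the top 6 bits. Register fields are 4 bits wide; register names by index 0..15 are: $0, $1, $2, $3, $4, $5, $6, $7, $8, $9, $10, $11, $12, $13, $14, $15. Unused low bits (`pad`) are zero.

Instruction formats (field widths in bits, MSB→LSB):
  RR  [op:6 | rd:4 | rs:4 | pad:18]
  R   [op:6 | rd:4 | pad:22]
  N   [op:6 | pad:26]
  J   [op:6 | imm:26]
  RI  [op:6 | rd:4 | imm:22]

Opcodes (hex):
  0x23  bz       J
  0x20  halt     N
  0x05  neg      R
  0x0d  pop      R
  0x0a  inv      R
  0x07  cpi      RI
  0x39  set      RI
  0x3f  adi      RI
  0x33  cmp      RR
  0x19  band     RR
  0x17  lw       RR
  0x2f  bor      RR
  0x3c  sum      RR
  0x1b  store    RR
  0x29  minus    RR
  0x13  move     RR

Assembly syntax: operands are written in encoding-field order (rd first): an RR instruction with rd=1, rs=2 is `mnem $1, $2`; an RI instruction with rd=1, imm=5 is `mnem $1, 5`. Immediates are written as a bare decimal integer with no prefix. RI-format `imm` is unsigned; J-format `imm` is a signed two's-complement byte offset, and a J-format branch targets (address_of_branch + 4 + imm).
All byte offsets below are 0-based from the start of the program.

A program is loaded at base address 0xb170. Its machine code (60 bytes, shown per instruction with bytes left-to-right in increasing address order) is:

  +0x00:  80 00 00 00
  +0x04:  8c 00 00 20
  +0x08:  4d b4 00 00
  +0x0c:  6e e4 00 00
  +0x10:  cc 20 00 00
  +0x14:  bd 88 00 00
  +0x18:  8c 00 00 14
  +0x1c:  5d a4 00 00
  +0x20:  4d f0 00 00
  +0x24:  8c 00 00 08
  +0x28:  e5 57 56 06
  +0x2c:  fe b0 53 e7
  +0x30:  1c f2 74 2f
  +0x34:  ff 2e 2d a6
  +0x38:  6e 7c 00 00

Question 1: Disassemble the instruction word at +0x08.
[08] 4d b4 00 00 → 0x4db40000
  op=0x4db40000>>26=0x13 ⇒ move (RR)
  rd: (w>>22)&0xf=0x6 → $6
  rs: (w>>18)&0xf=0xd → $13

move $6, $13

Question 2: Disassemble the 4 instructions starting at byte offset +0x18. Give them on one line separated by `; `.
@+18  big-endian(8c 00 00 14) = 0x8c000014
  opcode bits[31:26]=0x23: bz/J
  imm: (w>>0)&0x3ffffff=0x14 → 20
@+1c  big-endian(5d a4 00 00) = 0x5da40000
  opcode bits[31:26]=0x17: lw/RR
  rd: (w>>22)&0xf=0x6 → $6
  rs: (w>>18)&0xf=0x9 → $9
@+20  big-endian(4d f0 00 00) = 0x4df00000
  opcode bits[31:26]=0x13: move/RR
  rd: (w>>22)&0xf=0x7 → $7
  rs: (w>>18)&0xf=0xc → $12
@+24  big-endian(8c 00 00 08) = 0x8c000008
  opcode bits[31:26]=0x23: bz/J
  imm: (w>>0)&0x3ffffff=0x8 → 8

bz 20; lw $6, $9; move $7, $12; bz 8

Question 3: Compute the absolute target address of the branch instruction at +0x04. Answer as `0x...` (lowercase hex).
0xb198

off 0x04: read 8c 00 00 20 as big → 0x8c000020
  opcode bits[31:26]=0x23: bz/J
  imm@[25:0]=0x20 ⇒ 32
  target = base 0xb170 + off 0x04 + 4 + imm 32 = 0xb198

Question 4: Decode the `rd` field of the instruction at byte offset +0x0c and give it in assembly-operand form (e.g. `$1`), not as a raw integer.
$11

+0x0c: 6e e4 00 00 ⇒ word 0x6ee40000 (big)
  opcode bits[31:26]=0x1b: store/RR
  rd@[25:22]=0xb ⇒ $11
  rs@[21:18]=0x9 ⇒ $9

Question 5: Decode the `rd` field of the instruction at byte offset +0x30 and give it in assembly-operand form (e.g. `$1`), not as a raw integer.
$3

off 0x30: read 1c f2 74 2f as big → 0x1cf2742f
  opcode bits[31:26]=0x7: cpi/RI
  [25:22] rd=3 = $3
  [21:0] imm=3306543 = 3306543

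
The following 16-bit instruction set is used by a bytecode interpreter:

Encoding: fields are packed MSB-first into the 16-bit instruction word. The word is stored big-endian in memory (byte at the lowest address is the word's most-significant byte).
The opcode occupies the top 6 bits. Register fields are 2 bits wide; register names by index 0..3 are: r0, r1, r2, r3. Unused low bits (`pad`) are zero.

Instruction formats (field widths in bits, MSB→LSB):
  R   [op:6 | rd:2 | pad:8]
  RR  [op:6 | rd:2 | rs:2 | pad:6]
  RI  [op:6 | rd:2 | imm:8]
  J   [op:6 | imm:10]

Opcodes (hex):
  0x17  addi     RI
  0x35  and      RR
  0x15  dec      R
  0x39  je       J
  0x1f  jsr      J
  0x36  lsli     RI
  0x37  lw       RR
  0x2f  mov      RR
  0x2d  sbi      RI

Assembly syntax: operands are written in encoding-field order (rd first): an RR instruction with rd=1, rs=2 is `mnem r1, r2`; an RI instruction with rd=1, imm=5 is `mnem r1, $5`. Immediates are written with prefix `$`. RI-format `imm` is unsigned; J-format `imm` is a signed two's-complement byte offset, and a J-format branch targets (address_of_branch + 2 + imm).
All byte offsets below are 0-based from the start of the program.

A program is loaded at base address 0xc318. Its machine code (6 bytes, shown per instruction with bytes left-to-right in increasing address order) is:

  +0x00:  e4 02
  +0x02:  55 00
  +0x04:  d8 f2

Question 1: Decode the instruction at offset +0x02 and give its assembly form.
dec r1

[02] 55 00 → 0x5500
  top 6b → 0x15 → dec [R]
  rd: (w>>8)&0x3=0x1 → r1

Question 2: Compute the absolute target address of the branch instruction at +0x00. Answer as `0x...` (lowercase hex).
off 0x00: read e4 02 as big → 0xe402
  op=0xe402>>10=0x39 ⇒ je (J)
  imm@[9:0]=0x2 ⇒ $2
  target = base 0xc318 + off 0x00 + 2 + imm 2 = 0xc31c

0xc31c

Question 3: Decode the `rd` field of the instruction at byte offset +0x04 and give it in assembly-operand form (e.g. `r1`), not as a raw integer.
[04] d8 f2 → 0xd8f2
  opcode bits[15:10]=0x36: lsli/RI
  rd@[9:8]=0x0 ⇒ r0
  imm@[7:0]=0xf2 ⇒ $242

r0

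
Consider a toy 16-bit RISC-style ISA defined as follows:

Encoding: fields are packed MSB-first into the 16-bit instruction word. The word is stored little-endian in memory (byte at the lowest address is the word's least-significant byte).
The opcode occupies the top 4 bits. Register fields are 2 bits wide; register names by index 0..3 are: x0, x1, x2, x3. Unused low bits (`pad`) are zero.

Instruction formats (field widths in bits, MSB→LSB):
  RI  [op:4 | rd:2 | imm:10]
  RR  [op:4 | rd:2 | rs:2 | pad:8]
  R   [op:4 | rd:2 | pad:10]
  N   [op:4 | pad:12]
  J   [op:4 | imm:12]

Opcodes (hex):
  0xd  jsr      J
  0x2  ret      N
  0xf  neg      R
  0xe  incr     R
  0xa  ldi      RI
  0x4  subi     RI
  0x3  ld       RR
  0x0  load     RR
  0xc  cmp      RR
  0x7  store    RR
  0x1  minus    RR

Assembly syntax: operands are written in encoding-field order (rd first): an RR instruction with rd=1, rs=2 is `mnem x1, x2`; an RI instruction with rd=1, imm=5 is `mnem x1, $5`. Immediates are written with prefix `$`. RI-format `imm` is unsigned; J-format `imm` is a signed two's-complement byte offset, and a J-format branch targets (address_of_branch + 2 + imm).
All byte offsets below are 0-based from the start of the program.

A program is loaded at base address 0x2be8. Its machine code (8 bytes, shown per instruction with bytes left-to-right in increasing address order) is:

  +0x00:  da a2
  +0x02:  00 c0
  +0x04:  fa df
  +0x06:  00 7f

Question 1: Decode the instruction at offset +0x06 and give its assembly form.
off 0x06: read 00 7f as little → 0x7f00
  top 4b → 0x7 → store [RR]
  [11:10] rd=3 = x3
  [9:8] rs=3 = x3

store x3, x3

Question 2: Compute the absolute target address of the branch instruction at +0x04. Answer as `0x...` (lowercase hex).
0x2be8

[04] fa df → 0xdffa
  op=0xdffa>>12=0xd ⇒ jsr (J)
  imm@[11:0]=0xffa (s12→-6) ⇒ $-6
  target = base 0x2be8 + off 0x04 + 2 + imm -6 = 0x2be8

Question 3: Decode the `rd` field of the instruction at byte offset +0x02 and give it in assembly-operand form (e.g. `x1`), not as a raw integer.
@+02  little-endian(00 c0) = 0xc000
  opcode bits[15:12]=0xc: cmp/RR
  rd@[11:10]=0x0 ⇒ x0
  rs@[9:8]=0x0 ⇒ x0

x0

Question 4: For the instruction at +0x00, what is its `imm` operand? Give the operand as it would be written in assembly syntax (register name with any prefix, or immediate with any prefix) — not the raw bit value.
off 0x00: read da a2 as little → 0xa2da
  opcode bits[15:12]=0xa: ldi/RI
  rd: (w>>10)&0x3=0x0 → x0
  imm: (w>>0)&0x3ff=0x2da → $730

$730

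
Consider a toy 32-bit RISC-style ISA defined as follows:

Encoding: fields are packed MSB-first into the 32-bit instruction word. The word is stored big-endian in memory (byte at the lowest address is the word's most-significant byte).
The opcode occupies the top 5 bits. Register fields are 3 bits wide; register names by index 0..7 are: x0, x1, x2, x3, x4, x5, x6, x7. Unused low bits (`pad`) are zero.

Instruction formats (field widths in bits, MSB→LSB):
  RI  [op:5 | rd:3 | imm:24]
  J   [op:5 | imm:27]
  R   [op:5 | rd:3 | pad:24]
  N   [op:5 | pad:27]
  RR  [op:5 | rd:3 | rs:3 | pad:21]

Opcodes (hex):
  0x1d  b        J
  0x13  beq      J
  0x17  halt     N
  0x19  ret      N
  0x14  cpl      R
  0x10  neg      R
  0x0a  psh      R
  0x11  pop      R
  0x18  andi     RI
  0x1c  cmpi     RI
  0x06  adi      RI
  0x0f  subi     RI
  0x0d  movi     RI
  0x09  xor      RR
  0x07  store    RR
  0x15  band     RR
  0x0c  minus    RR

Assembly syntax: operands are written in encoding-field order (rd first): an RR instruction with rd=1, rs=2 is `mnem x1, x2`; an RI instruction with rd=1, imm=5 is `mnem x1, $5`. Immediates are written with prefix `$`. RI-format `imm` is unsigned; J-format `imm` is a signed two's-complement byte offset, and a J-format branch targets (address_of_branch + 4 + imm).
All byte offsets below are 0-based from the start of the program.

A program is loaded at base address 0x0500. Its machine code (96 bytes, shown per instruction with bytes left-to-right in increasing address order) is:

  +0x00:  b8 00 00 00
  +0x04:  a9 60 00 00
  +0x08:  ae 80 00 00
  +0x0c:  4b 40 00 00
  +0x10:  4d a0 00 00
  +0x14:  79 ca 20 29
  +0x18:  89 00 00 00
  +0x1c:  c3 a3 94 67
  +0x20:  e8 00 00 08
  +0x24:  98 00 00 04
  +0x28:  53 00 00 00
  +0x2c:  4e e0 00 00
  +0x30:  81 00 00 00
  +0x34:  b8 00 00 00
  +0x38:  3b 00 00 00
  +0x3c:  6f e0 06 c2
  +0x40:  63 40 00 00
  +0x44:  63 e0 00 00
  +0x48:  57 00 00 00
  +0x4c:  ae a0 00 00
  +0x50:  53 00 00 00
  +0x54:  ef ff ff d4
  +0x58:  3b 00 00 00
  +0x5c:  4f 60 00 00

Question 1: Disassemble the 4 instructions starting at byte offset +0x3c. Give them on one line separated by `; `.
movi x7, $14681794; minus x3, x2; minus x3, x7; psh x7

off 0x3c: read 6f e0 06 c2 as big → 0x6fe006c2
  top 5b → 0xd → movi [RI]
  [26:24] rd=7 = x7
  [23:0] imm=14681794 = $14681794
off 0x40: read 63 40 00 00 as big → 0x63400000
  top 5b → 0xc → minus [RR]
  [26:24] rd=3 = x3
  [23:21] rs=2 = x2
off 0x44: read 63 e0 00 00 as big → 0x63e00000
  top 5b → 0xc → minus [RR]
  [26:24] rd=3 = x3
  [23:21] rs=7 = x7
off 0x48: read 57 00 00 00 as big → 0x57000000
  top 5b → 0xa → psh [R]
  [26:24] rd=7 = x7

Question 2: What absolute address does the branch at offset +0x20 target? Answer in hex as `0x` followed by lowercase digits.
0x052c

@+20  big-endian(e8 00 00 08) = 0xe8000008
  top 5b → 0x1d → b [J]
  [26:0] imm=8 = $8
  target = base 0x0500 + off 0x20 + 4 + imm 8 = 0x052c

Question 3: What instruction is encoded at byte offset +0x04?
band x1, x3

@+04  big-endian(a9 60 00 00) = 0xa9600000
  top 5b → 0x15 → band [RR]
  rd: (w>>24)&0x7=0x1 → x1
  rs: (w>>21)&0x7=0x3 → x3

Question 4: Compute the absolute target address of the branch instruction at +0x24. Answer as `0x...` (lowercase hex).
[24] 98 00 00 04 → 0x98000004
  op=0x98000004>>27=0x13 ⇒ beq (J)
  imm@[26:0]=0x4 ⇒ $4
  target = base 0x0500 + off 0x24 + 4 + imm 4 = 0x052c

0x052c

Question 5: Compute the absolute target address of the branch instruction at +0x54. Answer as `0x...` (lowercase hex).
+0x54: ef ff ff d4 ⇒ word 0xefffffd4 (big)
  op=0xefffffd4>>27=0x1d ⇒ b (J)
  imm@[26:0]=0x7ffffd4 (s27→-44) ⇒ $-44
  target = base 0x0500 + off 0x54 + 4 + imm -44 = 0x052c

0x052c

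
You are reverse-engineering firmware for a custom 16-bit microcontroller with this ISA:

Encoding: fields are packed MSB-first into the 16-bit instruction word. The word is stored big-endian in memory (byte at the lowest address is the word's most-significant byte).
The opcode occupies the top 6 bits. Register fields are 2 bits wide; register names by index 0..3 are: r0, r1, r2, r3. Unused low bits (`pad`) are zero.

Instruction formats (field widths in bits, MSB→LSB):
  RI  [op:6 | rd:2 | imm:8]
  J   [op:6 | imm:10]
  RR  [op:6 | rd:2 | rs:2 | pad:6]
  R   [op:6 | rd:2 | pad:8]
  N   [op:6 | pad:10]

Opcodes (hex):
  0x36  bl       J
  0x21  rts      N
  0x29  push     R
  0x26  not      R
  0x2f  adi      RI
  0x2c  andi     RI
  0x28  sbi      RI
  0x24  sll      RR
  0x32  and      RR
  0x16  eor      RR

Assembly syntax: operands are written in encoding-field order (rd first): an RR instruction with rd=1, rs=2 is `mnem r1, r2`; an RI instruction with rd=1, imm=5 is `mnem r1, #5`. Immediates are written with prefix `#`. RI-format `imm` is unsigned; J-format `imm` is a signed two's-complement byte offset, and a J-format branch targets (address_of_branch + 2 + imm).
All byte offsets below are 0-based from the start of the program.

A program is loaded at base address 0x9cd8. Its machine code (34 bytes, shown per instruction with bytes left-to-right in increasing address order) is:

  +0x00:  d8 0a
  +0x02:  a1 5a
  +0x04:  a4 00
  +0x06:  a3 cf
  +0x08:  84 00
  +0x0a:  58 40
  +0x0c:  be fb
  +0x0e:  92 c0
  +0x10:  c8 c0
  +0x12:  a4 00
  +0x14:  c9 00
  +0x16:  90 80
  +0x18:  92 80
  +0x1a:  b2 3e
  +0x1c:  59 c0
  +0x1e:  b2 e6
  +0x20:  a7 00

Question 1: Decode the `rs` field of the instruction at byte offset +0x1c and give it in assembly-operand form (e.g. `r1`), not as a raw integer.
r3

+0x1c: 59 c0 ⇒ word 0x59c0 (big)
  op=0x59c0>>10=0x16 ⇒ eor (RR)
  rd: (w>>8)&0x3=0x1 → r1
  rs: (w>>6)&0x3=0x3 → r3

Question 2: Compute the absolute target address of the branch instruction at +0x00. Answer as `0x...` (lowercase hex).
0x9ce4

+0x00: d8 0a ⇒ word 0xd80a (big)
  opcode bits[15:10]=0x36: bl/J
  imm@[9:0]=0xa ⇒ #10
  target = base 0x9cd8 + off 0x00 + 2 + imm 10 = 0x9ce4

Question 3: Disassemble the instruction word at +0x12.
push r0

+0x12: a4 00 ⇒ word 0xa400 (big)
  top 6b → 0x29 → push [R]
  [9:8] rd=0 = r0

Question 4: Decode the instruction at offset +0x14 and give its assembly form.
and r1, r0

[14] c9 00 → 0xc900
  top 6b → 0x32 → and [RR]
  rd@[9:8]=0x1 ⇒ r1
  rs@[7:6]=0x0 ⇒ r0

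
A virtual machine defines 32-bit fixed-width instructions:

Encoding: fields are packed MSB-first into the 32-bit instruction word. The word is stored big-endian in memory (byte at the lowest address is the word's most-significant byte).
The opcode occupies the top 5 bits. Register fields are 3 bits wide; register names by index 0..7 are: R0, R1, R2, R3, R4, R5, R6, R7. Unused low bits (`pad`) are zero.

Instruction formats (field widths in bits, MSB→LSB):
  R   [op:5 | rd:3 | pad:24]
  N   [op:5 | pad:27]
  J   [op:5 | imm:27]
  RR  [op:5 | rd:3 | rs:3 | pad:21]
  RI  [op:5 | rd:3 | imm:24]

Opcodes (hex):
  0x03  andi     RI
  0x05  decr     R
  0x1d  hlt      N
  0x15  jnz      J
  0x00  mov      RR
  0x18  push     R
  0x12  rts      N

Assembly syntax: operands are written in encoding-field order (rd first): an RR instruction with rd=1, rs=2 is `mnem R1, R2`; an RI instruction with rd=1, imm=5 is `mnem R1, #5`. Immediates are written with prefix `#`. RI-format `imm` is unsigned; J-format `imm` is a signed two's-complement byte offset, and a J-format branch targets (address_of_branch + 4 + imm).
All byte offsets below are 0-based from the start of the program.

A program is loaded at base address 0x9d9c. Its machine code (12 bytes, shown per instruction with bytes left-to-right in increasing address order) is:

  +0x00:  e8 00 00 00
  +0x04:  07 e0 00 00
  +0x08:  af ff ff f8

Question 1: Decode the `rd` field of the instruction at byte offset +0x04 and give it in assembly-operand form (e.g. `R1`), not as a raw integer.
R7

@+04  big-endian(07 e0 00 00) = 0x07e00000
  op=0x07e00000>>27=0x0 ⇒ mov (RR)
  rd: (w>>24)&0x7=0x7 → R7
  rs: (w>>21)&0x7=0x7 → R7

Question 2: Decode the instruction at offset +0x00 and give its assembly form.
off 0x00: read e8 00 00 00 as big → 0xe8000000
  top 5b → 0x1d → hlt [N]

hlt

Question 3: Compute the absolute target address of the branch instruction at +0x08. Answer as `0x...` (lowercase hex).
off 0x08: read af ff ff f8 as big → 0xaffffff8
  op=0xaffffff8>>27=0x15 ⇒ jnz (J)
  imm@[26:0]=0x7fffff8 (s27→-8) ⇒ #-8
  target = base 0x9d9c + off 0x08 + 4 + imm -8 = 0x9da0

0x9da0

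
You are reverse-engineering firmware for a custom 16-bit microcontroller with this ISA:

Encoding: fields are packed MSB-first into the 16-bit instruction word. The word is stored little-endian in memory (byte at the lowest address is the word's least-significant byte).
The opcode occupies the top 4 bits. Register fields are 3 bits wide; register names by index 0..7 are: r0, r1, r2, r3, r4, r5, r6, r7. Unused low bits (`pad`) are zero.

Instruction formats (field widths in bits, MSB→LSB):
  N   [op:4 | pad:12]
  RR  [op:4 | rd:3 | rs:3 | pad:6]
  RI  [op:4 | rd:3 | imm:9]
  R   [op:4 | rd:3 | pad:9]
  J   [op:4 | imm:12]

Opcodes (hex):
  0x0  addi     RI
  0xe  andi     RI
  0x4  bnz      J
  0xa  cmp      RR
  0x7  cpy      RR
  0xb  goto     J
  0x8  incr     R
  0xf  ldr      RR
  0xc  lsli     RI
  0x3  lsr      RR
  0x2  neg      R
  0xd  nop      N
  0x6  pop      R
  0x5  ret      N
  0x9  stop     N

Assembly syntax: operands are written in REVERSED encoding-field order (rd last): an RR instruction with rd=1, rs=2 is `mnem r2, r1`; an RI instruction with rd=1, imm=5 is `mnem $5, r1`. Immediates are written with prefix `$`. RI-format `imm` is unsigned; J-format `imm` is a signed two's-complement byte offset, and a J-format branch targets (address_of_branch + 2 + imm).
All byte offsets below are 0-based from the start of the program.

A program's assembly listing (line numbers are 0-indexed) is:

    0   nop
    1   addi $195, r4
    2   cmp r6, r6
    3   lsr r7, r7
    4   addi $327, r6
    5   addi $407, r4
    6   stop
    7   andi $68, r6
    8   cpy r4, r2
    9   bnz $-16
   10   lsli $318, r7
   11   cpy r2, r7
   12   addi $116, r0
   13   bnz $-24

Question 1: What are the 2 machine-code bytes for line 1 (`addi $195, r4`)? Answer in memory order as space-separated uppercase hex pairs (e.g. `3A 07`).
C3 08

1. addi fields op=0x0:4|rd=4:3|imm=195:9 → word 08c3h → c3 08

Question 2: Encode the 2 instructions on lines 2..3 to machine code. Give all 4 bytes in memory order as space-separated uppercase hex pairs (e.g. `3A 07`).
80 AD C0 3F

line 2 (cmp): pack op=0xa:4|rd=6:3|rs=6:3|pad=0:6 = 0xad80; little→ 80 ad
line 3 (lsr): pack op=0x3:4|rd=7:3|rs=7:3|pad=0:6 = 0x3fc0; little→ c0 3f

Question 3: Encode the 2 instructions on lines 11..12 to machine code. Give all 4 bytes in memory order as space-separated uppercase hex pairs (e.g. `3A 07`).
11. cpy fields op=0x7:4|rd=7:3|rs=2:3|pad=0:6 → word 7e80h → 80 7e
12. addi fields op=0x0:4|rd=0:3|imm=116:9 → word 0074h → 74 00

80 7E 74 00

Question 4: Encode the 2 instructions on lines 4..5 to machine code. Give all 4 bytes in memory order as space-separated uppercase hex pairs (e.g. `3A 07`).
47 0D 97 09

line 4 (addi): pack op=0x0:4|rd=6:3|imm=327:9 = 0x0d47; little→ 47 0d
line 5 (addi): pack op=0x0:4|rd=4:3|imm=407:9 = 0x0997; little→ 97 09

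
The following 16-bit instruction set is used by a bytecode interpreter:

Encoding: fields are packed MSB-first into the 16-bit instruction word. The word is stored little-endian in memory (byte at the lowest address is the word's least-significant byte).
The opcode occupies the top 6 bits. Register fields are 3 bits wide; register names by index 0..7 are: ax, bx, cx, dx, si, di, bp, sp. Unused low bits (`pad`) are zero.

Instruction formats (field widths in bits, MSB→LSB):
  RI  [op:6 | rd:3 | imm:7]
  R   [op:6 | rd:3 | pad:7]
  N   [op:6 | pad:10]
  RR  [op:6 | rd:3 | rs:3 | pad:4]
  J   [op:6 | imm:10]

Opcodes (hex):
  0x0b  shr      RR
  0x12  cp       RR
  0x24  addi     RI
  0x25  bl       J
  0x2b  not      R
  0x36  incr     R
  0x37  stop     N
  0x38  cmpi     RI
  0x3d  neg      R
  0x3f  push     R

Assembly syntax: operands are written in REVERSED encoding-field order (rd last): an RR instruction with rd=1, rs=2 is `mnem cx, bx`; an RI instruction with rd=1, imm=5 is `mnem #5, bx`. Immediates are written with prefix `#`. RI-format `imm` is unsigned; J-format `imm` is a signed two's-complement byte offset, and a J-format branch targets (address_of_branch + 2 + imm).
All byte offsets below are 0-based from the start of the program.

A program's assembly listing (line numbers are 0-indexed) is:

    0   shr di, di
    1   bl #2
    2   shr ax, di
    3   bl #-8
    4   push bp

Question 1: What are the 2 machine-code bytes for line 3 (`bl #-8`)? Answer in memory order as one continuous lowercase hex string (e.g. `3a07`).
line 3 (bl): pack op=0x25:6|imm=-8:10 = 0x97f8; little→ f8 97

f897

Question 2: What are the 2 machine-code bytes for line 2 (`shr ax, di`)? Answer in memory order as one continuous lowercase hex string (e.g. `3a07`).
802e

L2: shr op=0xb:6|rd=5:3|rs=0:3|pad=0:4 ⇒ 0x2e80 ⇒ little 80 2e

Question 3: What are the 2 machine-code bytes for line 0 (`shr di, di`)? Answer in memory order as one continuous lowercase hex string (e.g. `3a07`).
d02e

L0: shr op=0xb:6|rd=5:3|rs=5:3|pad=0:4 ⇒ 0x2ed0 ⇒ little d0 2e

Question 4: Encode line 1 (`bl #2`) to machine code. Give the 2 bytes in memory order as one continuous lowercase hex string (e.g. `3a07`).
L1: bl op=0x25:6|imm=2:10 ⇒ 0x9402 ⇒ little 02 94

0294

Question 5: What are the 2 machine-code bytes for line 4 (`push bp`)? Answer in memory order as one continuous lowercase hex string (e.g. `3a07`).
00ff

L4: push op=0x3f:6|rd=6:3|pad=0:7 ⇒ 0xff00 ⇒ little 00 ff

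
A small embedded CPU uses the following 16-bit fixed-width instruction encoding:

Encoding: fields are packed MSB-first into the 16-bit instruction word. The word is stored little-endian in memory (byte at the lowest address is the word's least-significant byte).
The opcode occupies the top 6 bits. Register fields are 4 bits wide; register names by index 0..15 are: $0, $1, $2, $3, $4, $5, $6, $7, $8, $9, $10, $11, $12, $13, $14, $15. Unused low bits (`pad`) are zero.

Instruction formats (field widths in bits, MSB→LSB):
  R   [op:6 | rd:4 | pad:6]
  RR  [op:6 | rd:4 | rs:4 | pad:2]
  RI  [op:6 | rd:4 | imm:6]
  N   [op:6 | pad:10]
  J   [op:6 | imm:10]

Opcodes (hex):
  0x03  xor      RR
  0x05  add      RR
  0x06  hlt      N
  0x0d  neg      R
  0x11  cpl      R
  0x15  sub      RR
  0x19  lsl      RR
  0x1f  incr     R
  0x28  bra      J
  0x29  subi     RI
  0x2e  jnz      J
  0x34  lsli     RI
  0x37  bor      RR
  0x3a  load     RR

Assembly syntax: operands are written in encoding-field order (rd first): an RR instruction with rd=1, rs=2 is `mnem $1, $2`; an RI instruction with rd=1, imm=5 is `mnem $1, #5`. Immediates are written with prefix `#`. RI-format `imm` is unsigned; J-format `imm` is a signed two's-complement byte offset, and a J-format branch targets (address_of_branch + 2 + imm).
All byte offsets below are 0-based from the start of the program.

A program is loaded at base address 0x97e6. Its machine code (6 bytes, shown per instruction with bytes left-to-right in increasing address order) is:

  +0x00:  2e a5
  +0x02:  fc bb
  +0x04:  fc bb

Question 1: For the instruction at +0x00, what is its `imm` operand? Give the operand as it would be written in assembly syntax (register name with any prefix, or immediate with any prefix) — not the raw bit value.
#46

+0x00: 2e a5 ⇒ word 0xa52e (little)
  opcode bits[15:10]=0x29: subi/RI
  rd: (w>>6)&0xf=0x4 → $4
  imm: (w>>0)&0x3f=0x2e → #46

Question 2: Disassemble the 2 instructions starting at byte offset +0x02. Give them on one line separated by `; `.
jnz #-4; jnz #-4

+0x02: fc bb ⇒ word 0xbbfc (little)
  op=0xbbfc>>10=0x2e ⇒ jnz (J)
  [9:0] imm=1020 (s10→-4) = #-4
+0x04: fc bb ⇒ word 0xbbfc (little)
  op=0xbbfc>>10=0x2e ⇒ jnz (J)
  [9:0] imm=1020 (s10→-4) = #-4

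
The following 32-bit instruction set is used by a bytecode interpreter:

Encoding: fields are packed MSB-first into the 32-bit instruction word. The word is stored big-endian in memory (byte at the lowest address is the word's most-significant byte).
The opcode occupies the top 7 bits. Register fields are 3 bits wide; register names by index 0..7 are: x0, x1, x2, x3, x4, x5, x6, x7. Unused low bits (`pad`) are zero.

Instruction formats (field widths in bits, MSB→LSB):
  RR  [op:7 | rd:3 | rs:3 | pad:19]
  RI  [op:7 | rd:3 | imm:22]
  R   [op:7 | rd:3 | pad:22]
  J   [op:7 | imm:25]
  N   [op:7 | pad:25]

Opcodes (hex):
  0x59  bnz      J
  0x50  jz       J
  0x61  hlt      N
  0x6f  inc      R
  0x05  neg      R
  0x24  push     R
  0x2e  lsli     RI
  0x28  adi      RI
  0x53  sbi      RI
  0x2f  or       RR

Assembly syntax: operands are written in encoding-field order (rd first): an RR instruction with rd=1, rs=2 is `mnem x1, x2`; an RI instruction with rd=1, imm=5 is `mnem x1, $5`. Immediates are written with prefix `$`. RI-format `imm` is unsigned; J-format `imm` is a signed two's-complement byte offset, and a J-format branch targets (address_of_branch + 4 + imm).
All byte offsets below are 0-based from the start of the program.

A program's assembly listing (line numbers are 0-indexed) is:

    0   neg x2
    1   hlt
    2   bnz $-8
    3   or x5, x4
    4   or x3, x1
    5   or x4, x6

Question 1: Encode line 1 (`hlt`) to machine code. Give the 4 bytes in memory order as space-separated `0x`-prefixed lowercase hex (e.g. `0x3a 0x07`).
L1: hlt op=0x61:7|pad=0:25 ⇒ 0xc2000000 ⇒ big c2 00 00 00

0xc2 0x00 0x00 0x00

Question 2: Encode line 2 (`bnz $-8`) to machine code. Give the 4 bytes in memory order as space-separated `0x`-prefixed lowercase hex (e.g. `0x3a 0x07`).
line 2 (bnz): pack op=0x59:7|imm=-8:25 = 0xb3fffff8; big→ b3 ff ff f8

0xb3 0xff 0xff 0xf8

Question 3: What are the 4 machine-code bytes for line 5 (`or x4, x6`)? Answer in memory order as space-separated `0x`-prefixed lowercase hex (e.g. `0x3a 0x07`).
0x5f 0x30 0x00 0x00

5. or fields op=0x2f:7|rd=4:3|rs=6:3|pad=0:19 → word 5f300000h → 5f 30 00 00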